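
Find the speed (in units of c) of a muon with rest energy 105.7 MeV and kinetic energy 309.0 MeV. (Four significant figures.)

γ = 1 + K/(mc²) = 1 + 309.0/105.7 = 3.9234.
β = √(1 − 1/γ²) = √(1 − 0.0649643) = √0.9350357 = 0.9670.

0.9670c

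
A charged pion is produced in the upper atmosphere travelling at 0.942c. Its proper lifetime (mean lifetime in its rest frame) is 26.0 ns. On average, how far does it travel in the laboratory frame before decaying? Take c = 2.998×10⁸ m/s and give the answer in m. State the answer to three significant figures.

21.9 m

With β = 0.942, γ = 1/√(1 − 0.942²) = 1/√0.112636 = 2.9796.
Lab-frame lifetime: Δt = γτ = 2.9796 × 26.0 ns = 77.47 ns.
Distance: d = vΔt = 0.942 × 2.998×10⁸ m/s × 7.7470×10^-8 s = 21.9 m.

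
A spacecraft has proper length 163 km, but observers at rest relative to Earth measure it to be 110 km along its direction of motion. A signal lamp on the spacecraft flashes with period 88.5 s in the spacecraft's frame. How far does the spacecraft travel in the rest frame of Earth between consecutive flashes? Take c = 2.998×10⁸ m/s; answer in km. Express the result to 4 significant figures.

From L = L₀/γ: γ = 163/110 = 1.48182.
β = √(1 − 1/γ²) = 0.73796. Lab-frame period = γτ = 1.48182×88.5 s = 131.14 s. Distance = βc × γτ = 0.73796 × 2.998×10⁸ m/s × 131.14 s = 2.9013×10^10 m = 2.901×10^7 km.

2.901×10^7 km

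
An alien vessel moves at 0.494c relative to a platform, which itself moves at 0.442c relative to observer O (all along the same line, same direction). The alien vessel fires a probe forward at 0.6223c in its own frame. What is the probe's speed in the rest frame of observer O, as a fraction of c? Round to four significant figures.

First combine the probe and alien vessel (S''→S'): u₁ = (0.6223 + 0.494)/(1 + 0.6223×0.494) = 1.1163/1.3074162 = 0.85382.
Then combine with the platform (S'→S): u = (0.85382 + 0.442)/(1 + 0.85382×0.442) = 1.29582/1.37738844 = 0.94078.

0.9408c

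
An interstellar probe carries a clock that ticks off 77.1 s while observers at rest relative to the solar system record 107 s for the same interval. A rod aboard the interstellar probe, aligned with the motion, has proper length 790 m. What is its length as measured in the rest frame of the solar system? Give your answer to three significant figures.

γ = Δt/Δτ = 107/77.1 = 1.38781.
L = L₀/γ = 790/1.38781 = 569 m.

569 m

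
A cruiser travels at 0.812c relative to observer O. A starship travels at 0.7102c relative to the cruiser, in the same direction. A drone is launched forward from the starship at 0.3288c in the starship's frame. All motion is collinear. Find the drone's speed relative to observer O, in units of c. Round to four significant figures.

First combine the drone and starship (S''→S'): u₁ = (0.3288 + 0.7102)/(1 + 0.3288×0.7102) = 1.039/1.23351376 = 0.84231.
Then combine with the cruiser (S'→S): u = (0.84231 + 0.812)/(1 + 0.84231×0.812) = 1.65431/1.68395572 = 0.9824.

0.9824c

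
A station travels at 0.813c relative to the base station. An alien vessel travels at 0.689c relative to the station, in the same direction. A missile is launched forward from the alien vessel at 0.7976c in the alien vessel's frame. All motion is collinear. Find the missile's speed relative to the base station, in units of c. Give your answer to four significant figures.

First combine the missile and alien vessel (S''→S'): u₁ = (0.7976 + 0.689)/(1 + 0.7976×0.689) = 1.4866/1.5495464 = 0.95938.
Then combine with the station (S'→S): u = (0.95938 + 0.813)/(1 + 0.95938×0.813) = 1.77238/1.77997594 = 0.99573.

0.9957c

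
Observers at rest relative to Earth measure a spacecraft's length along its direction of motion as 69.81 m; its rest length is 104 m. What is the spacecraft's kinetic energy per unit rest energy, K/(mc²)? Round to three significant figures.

0.490

From L = L₀/γ: γ = 104/69.81 = 1.48976.
K/(mc²) = γ − 1 = 1.48976 − 1 = 0.490.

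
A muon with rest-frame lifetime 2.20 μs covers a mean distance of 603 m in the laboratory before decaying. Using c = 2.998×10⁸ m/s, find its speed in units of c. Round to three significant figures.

0.675c

Lab distance = (lab lifetime)·v = γτ·βc, so βγ = d/(cτ) = 603.0/(2.998×10⁸ × 2.200×10^-6) = 0.91425.
With βγ = 0.91425: γ² = 1 + (βγ)² = 1.835853, and β = (βγ)/γ = 0.91425/1.35494 = 0.675.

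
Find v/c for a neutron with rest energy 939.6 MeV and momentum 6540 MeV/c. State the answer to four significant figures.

pc/(mc²) = 6540/939.6 = 6.9604 = βγ = β/√(1−β²).
So β² = x²/(1 + x²) with x = 6.9604: x² = 48.4472, β² = 48.4472/49.4472 = 0.979776, β = 0.9898.

0.9898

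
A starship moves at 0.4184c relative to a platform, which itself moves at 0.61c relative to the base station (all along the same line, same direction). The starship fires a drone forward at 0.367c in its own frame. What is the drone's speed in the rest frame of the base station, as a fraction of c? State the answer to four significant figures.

0.9121c

Compose velocities in two stages. Stage 1 (into S'): u₁ = (0.367+0.4184)/(1+0.367×0.4184) = 0.68085.
Stage 2 (into S): u = (0.68085+0.61)/(1+0.68085×0.61) = 0.91206, so the speed is 0.9121c.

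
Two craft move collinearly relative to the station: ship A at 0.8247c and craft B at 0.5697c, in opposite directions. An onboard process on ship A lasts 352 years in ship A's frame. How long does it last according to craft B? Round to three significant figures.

Speed of ship A in craft B's frame: u = (v_A + v_B)/(1 + v_A v_B/c²) = (0.8247 + 0.5697)/(1 + 0.8247×0.5697) = 1.3944/1.46983159 = 0.94868; |u| = 0.94868c.
At |u| = 0.94868c, γ = (1 − 0.899994)^(−1/2) = 3.1622.
The clock on ship A records proper time, so craft B measures Δt = γΔτ = 3.1622 × 352 = 1110 years.

1110 years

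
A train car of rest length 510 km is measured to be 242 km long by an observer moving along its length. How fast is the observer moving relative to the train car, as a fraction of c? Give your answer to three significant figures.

0.880c

Length contraction gives γ = L₀/L = 510/242 = 2.1074.
β = √(1 − 1/γ²) = √0.774832 = 0.880.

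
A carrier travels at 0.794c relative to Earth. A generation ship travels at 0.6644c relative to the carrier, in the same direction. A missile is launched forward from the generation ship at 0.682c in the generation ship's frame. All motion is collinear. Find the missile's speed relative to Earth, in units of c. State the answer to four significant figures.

Compose velocities in two stages. Stage 1 (into S'): u₁ = (0.682+0.6644)/(1+0.682×0.6644) = 0.92656.
Stage 2 (into S): u = (0.92656+0.794)/(1+0.92656×0.794) = 0.99128, so the speed is 0.9913c.

0.9913c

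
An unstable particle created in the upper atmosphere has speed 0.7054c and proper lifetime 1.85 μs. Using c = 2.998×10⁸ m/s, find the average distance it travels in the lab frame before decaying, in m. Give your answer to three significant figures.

552 m

Lorentz factor: γ = (1 − 0.49758916)^(−1/2) = 1.4108.
Lab-frame lifetime: Δt = γτ = 1.4108 × 1.85 μs = 2.61 μs.
Distance: d = vΔt = 0.7054 × 2.998×10⁸ m/s × 2.6100×10^-6 s = 552 m.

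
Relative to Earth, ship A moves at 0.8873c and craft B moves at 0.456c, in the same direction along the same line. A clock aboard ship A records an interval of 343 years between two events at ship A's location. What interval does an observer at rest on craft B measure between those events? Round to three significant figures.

The velocity of ship A relative to craft B is (0.8873 − 0.456)c / (1 − 0.8873×0.456) = 0.7244c; relative speed 0.7244c.
At |u| = 0.7244c, γ = (1 − 0.524755)^(−1/2) = 1.4506.
The clock on ship A records proper time, so craft B measures Δt = γΔτ = 1.4506 × 343 = 498 years.

498 years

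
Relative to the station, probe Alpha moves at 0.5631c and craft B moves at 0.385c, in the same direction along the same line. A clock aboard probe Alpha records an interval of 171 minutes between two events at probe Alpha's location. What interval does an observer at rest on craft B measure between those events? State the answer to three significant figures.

Speed of probe Alpha in craft B's frame: u = (v_A − v_B)/(1 − v_A v_B/c²) = (0.5631 − 0.385)/(1 − 0.5631×0.385) = 0.1781/0.7832065 = 0.2274; |u| = 0.2274c.
γ for this relative speed: γ = 1/√(1 − 0.0517108) = 1.0269.
Probe Alpha's interval is proper; time dilation gives Δt_B = γΔτ = 1.0269 × 171 minutes = 176 minutes.

176 minutes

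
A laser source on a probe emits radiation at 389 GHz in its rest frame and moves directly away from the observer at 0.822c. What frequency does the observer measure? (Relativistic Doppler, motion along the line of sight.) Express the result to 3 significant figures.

122 GHz

Relativistic Doppler (source moving away): f_obs = f_src · √((1−β)/(1+β)).
With β = 0.822: factor = √(0.178/1.822) = 0.31256.
f_obs = 389 × 0.31256 = 122 GHz.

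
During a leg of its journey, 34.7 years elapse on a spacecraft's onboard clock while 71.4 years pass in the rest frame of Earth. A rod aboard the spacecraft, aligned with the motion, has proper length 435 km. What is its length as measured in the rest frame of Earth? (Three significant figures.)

211 km

The time-dilation ratio gives γ = 71.4/34.7 = 2.05764.
L = L₀/γ = 435/2.05764 = 211 km.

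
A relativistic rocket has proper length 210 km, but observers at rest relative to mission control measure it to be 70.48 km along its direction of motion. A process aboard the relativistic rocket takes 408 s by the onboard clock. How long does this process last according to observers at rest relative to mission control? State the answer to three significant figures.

1220 s

Length contraction gives γ = L₀/L = 210/70.48 = 2.97957.
The same γ dilates the second interval: 2.97957 × 408 s = 1220 s.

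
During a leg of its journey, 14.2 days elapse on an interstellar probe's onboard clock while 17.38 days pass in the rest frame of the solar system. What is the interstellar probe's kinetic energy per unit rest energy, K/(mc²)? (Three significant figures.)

From Δt = γΔτ: γ = 17.38/14.2 = 1.22394.
Since K = (γ−1)mc², K/(mc²) = 1.22394 − 1 = 0.224.

0.224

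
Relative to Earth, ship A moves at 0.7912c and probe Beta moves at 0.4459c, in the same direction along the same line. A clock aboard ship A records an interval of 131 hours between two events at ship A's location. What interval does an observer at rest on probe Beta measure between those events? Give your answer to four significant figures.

154.9 hours

Transform ship A's velocity into probe Beta's frame: (0.7912 − 0.4459)/(1 − 0.7912·0.4459) = 0.3453/0.64720392, so the relative speed is 0.53353c.
At |u| = 0.53353c, γ = (1 − 0.284654)^(−1/2) = 1.1823.
The clock on ship A records proper time, so probe Beta measures Δt = γΔτ = 1.1823 × 131 = 154.9 hours.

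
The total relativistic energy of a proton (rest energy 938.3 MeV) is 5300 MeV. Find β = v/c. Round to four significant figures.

0.9842

Total energy E = γmc² gives γ = 5300/938.3 = 5.6485.
Hence β = √(1 − 1/γ²) = √(1 − 0.0313425) = √0.9686575 = 0.9842.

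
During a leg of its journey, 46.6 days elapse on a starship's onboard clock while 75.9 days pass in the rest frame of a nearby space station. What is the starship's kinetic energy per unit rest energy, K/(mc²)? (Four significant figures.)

0.6288

From Δt = γΔτ: γ = 75.9/46.6 = 1.62876.
K/(mc²) = γ − 1 = 1.62876 − 1 = 0.6288.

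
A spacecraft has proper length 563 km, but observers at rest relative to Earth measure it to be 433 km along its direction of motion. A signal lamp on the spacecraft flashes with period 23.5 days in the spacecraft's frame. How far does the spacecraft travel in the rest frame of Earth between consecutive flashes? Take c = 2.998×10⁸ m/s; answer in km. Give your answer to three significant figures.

From L = L₀/γ: γ = 563/433 = 1.30023.
β = √(1 − 1/γ²) = 0.63913. Lab-frame period = γτ = 1.30023×23.5 days = 30.555 days. Distance = βc × γτ = 0.63913 × 2.998×10⁸ m/s × 2639952 s = 5.0584×10^14 m = 5.06×10^11 km.

5.06×10^11 km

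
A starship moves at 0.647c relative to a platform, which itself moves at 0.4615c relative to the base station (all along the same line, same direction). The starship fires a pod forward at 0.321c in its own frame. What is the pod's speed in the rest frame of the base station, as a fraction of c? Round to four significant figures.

Apply u = (u'+v)/(1+u'v) twice. Pod in the platform frame: (0.321+0.647)/(1+0.321·0.647) = 0.968/1.207687 = 0.80153c.
That velocity, transformed to the rest frame of the base station: (0.80153+0.4615)/(1+0.80153·0.4615) = 1.26303/1.369906095 = 0.92198c.

0.9220c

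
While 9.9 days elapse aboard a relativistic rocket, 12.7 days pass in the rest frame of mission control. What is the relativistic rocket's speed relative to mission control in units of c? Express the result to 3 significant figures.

0.626c

γ = Δt/Δτ = 12.7/9.9 = 1.2828.
β = √(1 − 1/γ²) = √(1 − 0.60769) = √0.39231 = 0.626.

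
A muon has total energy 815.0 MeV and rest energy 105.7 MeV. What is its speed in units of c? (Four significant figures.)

0.9916c

γ = E/(mc²) = 815.0/105.7 = 7.7105.
β = √(1 − 1/γ²) = √(1 − 0.0168203) = √0.9831797 = 0.9916.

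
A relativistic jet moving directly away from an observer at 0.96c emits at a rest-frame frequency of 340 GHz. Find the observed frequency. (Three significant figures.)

48.6 GHz

Relativistic Doppler (source moving away): f_obs = f_src · √((1−β)/(1+β)).
With β = 0.96: factor = √(0.04/1.96) = 0.14286.
f_obs = 340 × 0.14286 = 48.6 GHz.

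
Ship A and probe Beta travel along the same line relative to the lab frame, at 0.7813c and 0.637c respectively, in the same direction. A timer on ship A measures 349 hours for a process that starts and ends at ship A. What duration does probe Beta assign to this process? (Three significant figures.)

364 hours

The velocity of ship A relative to probe Beta is (0.7813 − 0.637)c / (1 − 0.7813×0.637) = 0.28727c; relative speed 0.28727c.
At |u| = 0.28727c, γ = (1 − 0.0825241)^(−1/2) = 1.044.
The clock on ship A records proper time, so probe Beta measures Δt = γΔτ = 1.044 × 349 = 364 hours.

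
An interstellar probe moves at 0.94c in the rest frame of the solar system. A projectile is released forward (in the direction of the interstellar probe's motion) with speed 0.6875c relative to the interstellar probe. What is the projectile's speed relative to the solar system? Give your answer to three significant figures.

Relativistic velocity addition: u = (u' + v)/(1 + u'v/c²), with u' = 0.6875c and v = 0.94c.
Numerator: 0.6875 + 0.94 = 1.6275. Denominator: 1 + (0.6875)(0.94) = 1.64625.
u = 1.6275/1.64625 = 0.98861, so the speed is 0.989c.

0.989c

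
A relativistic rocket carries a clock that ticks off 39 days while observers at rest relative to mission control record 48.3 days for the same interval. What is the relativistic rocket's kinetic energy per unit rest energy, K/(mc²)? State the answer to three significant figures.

0.238

From Δt = γΔτ: γ = 48.3/39 = 1.23846.
Since K = (γ−1)mc², K/(mc²) = 1.23846 − 1 = 0.238.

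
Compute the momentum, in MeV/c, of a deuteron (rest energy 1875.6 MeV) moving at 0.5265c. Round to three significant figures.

1160 MeV/c

With β = 0.5265, γ = 1/√(1 − 0.5265²) = 1/√0.72279775 = 1.1762.
Momentum: p = γβ·mc = 1.1762 × 0.5265 × 1875.6 MeV/c = 1160 MeV/c.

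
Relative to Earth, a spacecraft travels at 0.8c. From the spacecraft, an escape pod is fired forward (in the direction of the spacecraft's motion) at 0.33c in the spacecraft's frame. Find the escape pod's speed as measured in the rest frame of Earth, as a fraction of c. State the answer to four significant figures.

0.8940c

In units of c, u = (u' + v)/(1 + u'v) with u' = 0.33 and v = 0.8.
Numerator: 0.33 + 0.8 = 1.13. Denominator: 1 + (0.33)(0.8) = 1.264.
u = 1.13/1.264 = 0.89399, so the speed is 0.8940c.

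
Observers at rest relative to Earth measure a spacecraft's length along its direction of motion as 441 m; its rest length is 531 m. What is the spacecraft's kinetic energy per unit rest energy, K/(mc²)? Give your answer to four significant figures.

Length contraction gives γ = L₀/L = 531/441 = 1.20408.
Since K = (γ−1)mc², K/(mc²) = 1.20408 − 1 = 0.2041.

0.2041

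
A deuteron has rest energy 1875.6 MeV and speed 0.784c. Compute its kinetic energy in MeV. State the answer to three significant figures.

γ = 1/√(1 − β²) = 1/√(1 − 0.614656) = 1/√0.385344 = 1/0.620761 = 1.61093.
Kinetic energy: K = (γ − 1)mc² = (1.61093 − 1) × 1875.6 MeV = 0.61093 × 1875.6 = 1150 MeV.

1150 MeV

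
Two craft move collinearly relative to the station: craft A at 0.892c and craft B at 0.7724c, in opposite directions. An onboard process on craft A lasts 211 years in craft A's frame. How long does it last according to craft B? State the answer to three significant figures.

The velocity of craft A relative to craft B is (0.892 + 0.7724)c / (1 + 0.892×0.7724) = 0.98545c; relative speed 0.98545c.
γ for this relative speed: γ = 1/√(1 − 0.971112) = 5.8836.
The clock on craft A records proper time, so craft B measures Δt = γΔτ = 5.8836 × 211 = 1240 years.

1240 years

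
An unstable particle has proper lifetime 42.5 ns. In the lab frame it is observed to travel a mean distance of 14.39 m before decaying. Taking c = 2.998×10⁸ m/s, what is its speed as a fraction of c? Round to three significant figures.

0.749c

Let x = d/(cτ) = 14.39 m / (2.998×10⁸ m/s × 4.250×10^-8 s) = 1.1294. Since d = βγcτ, x = βγ = β/√(1−β²).
Solving: β² = x²/(1+x²) = 1.27554/2.27554 = 0.560544, so β = 0.749.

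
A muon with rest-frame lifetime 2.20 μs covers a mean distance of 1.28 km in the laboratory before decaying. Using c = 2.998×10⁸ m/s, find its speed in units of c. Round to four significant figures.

d = βγcτ ⇒ βγ = d/(cτ) = 1280 m / (659.56 m) = 1.9407.
β = (βγ)/√(1+(βγ)²) = 1.9407/√4.76632 = 0.8889.

0.8889c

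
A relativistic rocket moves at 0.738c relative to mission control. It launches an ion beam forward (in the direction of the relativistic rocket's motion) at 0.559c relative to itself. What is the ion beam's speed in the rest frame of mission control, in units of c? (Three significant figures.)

Relativistic velocity addition: u = (u' + v)/(1 + u'v/c²), with u' = 0.559c and v = 0.738c.
Numerator: 0.559 + 0.738 = 1.297. Denominator: 1 + (0.559)(0.738) = 1.412542.
u = 1.297/1.412542 = 0.9182, so the speed is 0.918c.

0.918c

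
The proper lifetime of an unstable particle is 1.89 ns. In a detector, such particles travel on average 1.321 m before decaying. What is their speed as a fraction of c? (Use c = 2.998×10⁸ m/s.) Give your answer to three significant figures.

0.919c

d = βγcτ ⇒ βγ = d/(cτ) = 1.321 m / (0.566622 m) = 2.3314.
β = (βγ)/√(1+(βγ)²) = 2.3314/√6.43543 = 0.919.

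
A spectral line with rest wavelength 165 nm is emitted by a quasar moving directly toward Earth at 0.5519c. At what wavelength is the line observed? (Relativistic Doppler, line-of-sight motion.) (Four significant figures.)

88.66 nm

Relativistic Doppler for wavelength: λ_obs = λ_src · √((1−β)/(1+β)).
With β = 0.5519: factor = √(0.4481/1.5519) = 0.53735.
λ_obs = 165 × 0.53735 = 88.66 nm.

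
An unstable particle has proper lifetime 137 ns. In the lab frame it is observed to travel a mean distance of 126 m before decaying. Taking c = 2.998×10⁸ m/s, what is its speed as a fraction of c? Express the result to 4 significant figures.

Lab distance = (lab lifetime)·v = γτ·βc, so βγ = d/(cτ) = 126.0/(2.998×10⁸ × 1.370×10^-7) = 3.0677.
With βγ = 3.0677: γ² = 1 + (βγ)² = 10.41078, and β = (βγ)/γ = 3.0677/3.22657 = 0.9508.

0.9508c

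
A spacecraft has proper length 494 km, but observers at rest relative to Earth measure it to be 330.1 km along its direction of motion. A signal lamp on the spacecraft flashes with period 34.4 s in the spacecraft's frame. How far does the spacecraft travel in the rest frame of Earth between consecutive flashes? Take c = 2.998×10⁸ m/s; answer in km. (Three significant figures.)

γ = L₀/L = 494/330.1 = 1.49652.
β = √(1 − 1/γ²) = 0.74397. Lab-frame period = γτ = 1.49652×34.4 s = 51.48 s. Distance = βc × γτ = 0.74397 × 2.998×10⁸ m/s × 51.48 s = 1.1482×10^10 m = 1.15×10^7 km.

1.15×10^7 km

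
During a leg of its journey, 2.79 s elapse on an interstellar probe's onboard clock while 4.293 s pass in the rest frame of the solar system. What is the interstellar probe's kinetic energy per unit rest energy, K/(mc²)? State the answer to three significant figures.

From Δt = γΔτ: γ = 4.293/2.79 = 1.53871.
Since K = (γ−1)mc², K/(mc²) = 1.53871 − 1 = 0.539.

0.539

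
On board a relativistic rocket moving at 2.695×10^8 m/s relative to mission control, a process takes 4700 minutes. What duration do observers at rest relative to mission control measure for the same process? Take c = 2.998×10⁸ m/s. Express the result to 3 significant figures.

β = v/c = (2.695×10^8 m/s)/(2.998×10⁸ m/s) = 0.898933.
γ = 1/√(1 − β²) = 1/√(1 − 0.8080805) = 1/√0.1919195 = 1/0.438086 = 2.2827.
Time dilation: Δt = γ·Δτ = 2.2827 × 4700 = 10700 minutes.

10700 minutes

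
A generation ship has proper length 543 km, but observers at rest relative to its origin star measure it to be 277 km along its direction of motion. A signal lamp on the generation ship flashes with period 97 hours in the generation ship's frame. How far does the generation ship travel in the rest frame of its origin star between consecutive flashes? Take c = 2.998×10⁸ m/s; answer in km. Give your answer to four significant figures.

1.765×10^11 km

From L = L₀/γ: γ = 543/277 = 1.96029.
β = √(1 − 1/γ²) = 0.8601. Lab-frame period = γτ = 1.96029×97 hours = 190.15 hours. Distance = βc × γτ = 0.8601 × 2.998×10⁸ m/s × 684540 s = 1.7651×10^14 m = 1.765×10^11 km.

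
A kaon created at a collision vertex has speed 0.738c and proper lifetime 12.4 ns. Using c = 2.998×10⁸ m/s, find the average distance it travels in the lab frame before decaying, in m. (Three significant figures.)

γ = 1/√(1 − β²) = 1/√(1 − 0.544644) = 1/√0.455356 = 1/0.674801 = 1.4819.
Lab-frame lifetime: Δt = γτ = 1.4819 × 12.4 ns = 18.376 ns.
Distance: d = vΔt = 0.738 × 2.998×10⁸ m/s × 1.8376×10^-8 s = 4.07 m.

4.07 m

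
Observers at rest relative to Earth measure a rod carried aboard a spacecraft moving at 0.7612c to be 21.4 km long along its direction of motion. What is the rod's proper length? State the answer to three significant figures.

β² = 0.57942544, so γ = 1/√0.42057456 = 1.542.
Proper length: L₀ = γ·L = 1.542 × 21.4 = 33.0 km.

33.0 km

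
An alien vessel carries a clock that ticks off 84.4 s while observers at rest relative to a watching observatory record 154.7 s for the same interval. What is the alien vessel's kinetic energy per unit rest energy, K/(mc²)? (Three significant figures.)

γ = Δt/Δτ = 154.7/84.4 = 1.83294.
K/(mc²) = γ − 1 = 1.83294 − 1 = 0.833.

0.833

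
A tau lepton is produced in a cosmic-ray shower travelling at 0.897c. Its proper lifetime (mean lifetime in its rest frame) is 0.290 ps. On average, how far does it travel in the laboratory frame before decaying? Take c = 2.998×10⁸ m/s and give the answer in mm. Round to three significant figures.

γ = 1/√(1 − β²) = 1/√(1 − 0.804609) = 1/√0.195391 = 1/0.442031 = 2.2623.
Lab-frame lifetime: Δt = γτ = 2.2623 × 0.290 ps = 0.65607 ps.
Distance: d = vΔt = 0.897 × 2.998×10⁸ m/s × 6.5607×10^-13 s = 1.76×10^-4 m = 0.176 mm.

0.176 mm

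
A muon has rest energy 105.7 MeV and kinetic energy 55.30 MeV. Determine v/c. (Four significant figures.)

K = (γ−1)mc², so γ = 1 + 55.30/105.7 = 1.5232.
Then v/c = √(1 − γ⁻²) = √(1 − 0.431009) = √0.568991 = 0.7543.

0.7543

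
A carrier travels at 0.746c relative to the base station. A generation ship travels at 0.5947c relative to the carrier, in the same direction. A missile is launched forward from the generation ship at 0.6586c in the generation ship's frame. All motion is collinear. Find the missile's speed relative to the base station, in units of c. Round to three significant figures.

0.985c

Compose velocities in two stages. Stage 1 (into S'): u₁ = (0.6586+0.5947)/(1+0.6586×0.5947) = 0.90057.
Stage 2 (into S): u = (0.90057+0.746)/(1+0.90057×0.746) = 0.98489, so the speed is 0.985c.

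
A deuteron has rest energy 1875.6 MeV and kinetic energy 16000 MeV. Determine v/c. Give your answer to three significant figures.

K = (γ−1)mc², so γ = 1 + 16000/1875.6 = 9.5306.
Then v/c = √(1 − γ⁻²) = √(1 − 0.0110093) = √0.9889907 = 0.994.

0.994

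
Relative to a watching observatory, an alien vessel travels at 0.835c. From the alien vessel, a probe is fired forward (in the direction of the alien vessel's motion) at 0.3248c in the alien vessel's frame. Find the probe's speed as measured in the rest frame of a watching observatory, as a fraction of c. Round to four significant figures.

In units of c, u = (u' + v)/(1 + u'v) with u' = 0.3248 and v = 0.835.
Numerator: 0.3248 + 0.835 = 1.1598. Denominator: 1 + (0.3248)(0.835) = 1.271208.
u = 1.1598/1.271208 = 0.91236, so the speed is 0.9124c.

0.9124c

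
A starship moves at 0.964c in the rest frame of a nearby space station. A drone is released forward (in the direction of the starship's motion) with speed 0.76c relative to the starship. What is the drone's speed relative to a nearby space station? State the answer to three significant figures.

In units of c, u = (u' + v)/(1 + u'v) with u' = 0.76 and v = 0.964.
Numerator: 0.76 + 0.964 = 1.724. Denominator: 1 + (0.76)(0.964) = 1.73264.
u = 1.724/1.73264 = 0.99501, so the speed is 0.995c.

0.995c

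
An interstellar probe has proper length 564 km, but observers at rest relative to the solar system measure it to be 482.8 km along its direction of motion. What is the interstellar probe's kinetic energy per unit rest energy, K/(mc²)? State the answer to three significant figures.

0.168

Length contraction gives γ = L₀/L = 564/482.8 = 1.16819.
K/(mc²) = γ − 1 = 1.16819 − 1 = 0.168.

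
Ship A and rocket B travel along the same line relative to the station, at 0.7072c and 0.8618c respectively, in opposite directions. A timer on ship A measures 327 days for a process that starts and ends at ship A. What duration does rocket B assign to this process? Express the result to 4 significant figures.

The velocity of ship A relative to rocket B is (0.7072 + 0.8618)c / (1 + 0.7072×0.8618) = 0.97486c; relative speed 0.97486c.
γ for this relative speed: γ = 1/√(1 − 0.950352) = 4.488.
Ship A's interval is proper; time dilation gives Δt_B = γΔτ = 4.488 × 327 days = 1468 days.

1468 days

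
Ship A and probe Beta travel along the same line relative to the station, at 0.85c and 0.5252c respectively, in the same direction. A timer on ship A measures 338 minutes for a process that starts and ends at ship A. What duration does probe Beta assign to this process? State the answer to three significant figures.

417 minutes

Speed of ship A in probe Beta's frame: u = (v_A − v_B)/(1 − v_A v_B/c²) = (0.85 − 0.5252)/(1 − 0.85×0.5252) = 0.3248/0.55358 = 0.58673; |u| = 0.58673c.
At |u| = 0.58673c, γ = (1 − 0.344252)^(−1/2) = 1.2349.
The clock on ship A records proper time, so probe Beta measures Δt = γΔτ = 1.2349 × 338 = 417 minutes.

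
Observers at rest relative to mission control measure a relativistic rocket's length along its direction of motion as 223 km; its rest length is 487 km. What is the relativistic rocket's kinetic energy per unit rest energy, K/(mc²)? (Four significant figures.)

1.184

γ = L₀/L = 487/223 = 2.18386.
Since K = (γ−1)mc², K/(mc²) = 2.18386 − 1 = 1.184.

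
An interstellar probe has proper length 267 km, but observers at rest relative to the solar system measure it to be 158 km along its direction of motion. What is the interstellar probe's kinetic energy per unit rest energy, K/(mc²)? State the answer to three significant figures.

0.690

Length contraction gives γ = L₀/L = 267/158 = 1.68987.
Since K = (γ−1)mc², K/(mc²) = 1.68987 − 1 = 0.690.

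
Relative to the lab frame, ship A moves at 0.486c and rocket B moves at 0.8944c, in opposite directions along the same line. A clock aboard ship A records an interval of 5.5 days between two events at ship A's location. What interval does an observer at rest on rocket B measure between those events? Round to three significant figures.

20.2 days

The velocity of ship A relative to rocket B is (0.486 + 0.8944)c / (1 + 0.486×0.8944) = 0.96217c; relative speed 0.96217c.
γ for this relative speed: γ = 1/√(1 − 0.925771) = 3.6704.
Ship A's interval is proper; time dilation gives Δt_B = γΔτ = 3.6704 × 5.5 days = 20.2 days.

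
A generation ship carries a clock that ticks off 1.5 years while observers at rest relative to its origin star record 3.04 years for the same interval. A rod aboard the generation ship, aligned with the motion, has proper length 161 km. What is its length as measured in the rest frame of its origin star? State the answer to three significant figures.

79.4 km

γ = Δt/Δτ = 3.04/1.5 = 2.02667.
The rod contracts by the same γ: 161 km / 2.02667 = 79.4 km.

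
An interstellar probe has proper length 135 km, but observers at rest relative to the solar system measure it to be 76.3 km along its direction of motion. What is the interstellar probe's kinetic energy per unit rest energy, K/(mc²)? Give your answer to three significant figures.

Length contraction gives γ = L₀/L = 135/76.3 = 1.76933.
K/(mc²) = γ − 1 = 1.76933 − 1 = 0.769.

0.769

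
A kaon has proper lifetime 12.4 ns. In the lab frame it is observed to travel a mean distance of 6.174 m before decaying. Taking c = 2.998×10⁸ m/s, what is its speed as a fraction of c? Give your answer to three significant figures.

0.857c

d = βγcτ ⇒ βγ = d/(cτ) = 6.174 m / (3.71752 m) = 1.6608.
β = (βγ)/√(1+(βγ)²) = 1.6608/√3.75826 = 0.857.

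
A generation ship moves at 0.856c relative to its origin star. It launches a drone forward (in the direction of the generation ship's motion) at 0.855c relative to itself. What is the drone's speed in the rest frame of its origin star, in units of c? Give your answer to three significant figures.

0.988c

Relativistic velocity addition: u = (u' + v)/(1 + u'v/c²), with u' = 0.855c and v = 0.856c.
Numerator: 0.855 + 0.856 = 1.711. Denominator: 1 + (0.855)(0.856) = 1.73188.
u = 1.711/1.73188 = 0.98794, so the speed is 0.988c.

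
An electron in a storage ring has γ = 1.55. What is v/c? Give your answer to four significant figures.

0.7640

β = √(1 − 1/γ²) = √(1 − 1/2.4025) = √0.583767 = 0.7640.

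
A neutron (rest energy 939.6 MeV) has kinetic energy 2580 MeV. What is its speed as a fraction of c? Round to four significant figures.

K = (γ−1)mc², so γ = 1 + 2580/939.6 = 3.7458.
Then v/c = √(1 − γ⁻²) = √(1 − 0.0712707) = √0.9287293 = 0.9637.

0.9637c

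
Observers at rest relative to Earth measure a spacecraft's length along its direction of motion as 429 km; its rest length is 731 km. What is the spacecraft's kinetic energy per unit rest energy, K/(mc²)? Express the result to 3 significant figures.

0.704

From L = L₀/γ: γ = 731/429 = 1.70396.
K/(mc²) = γ − 1 = 1.70396 − 1 = 0.704.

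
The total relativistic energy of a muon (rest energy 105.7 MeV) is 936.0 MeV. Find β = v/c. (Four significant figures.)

0.9936

Total energy E = γmc² gives γ = 936.0/105.7 = 8.8553.
Hence β = √(1 − 1/γ²) = √(1 − 0.0127524) = √0.9872476 = 0.9936.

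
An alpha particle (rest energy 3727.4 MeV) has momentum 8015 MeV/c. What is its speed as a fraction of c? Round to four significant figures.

0.9067c

pc/(mc²) = 8015/3727.4 = 2.1503 = βγ = β/√(1−β²).
So β² = x²/(1 + x²) with x = 2.1503: x² = 4.62379, β² = 4.62379/5.62379 = 0.822184, β = 0.9067.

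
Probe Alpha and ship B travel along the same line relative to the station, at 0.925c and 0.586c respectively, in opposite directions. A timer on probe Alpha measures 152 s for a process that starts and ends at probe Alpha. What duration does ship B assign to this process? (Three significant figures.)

761 s

Transform probe Alpha's velocity into ship B's frame: (0.925 + 0.586)/(1 + 0.925·0.586) = 1.511/1.54205, so the relative speed is 0.97986c.
γ for this relative speed: γ = 1/√(1 − 0.960126) = 5.0079.
The clock on probe Alpha records proper time, so ship B measures Δt = γΔτ = 5.0079 × 152 = 761 s.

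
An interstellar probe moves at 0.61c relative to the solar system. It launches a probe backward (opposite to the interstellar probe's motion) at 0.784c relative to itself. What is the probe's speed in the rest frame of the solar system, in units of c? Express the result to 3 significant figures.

In units of c, u = (u' + v)/(1 + u'v) with u' = −0.784 and v = 0.61.
Numerator: −0.784 + 0.61 = −0.174. Denominator: 1 + (−0.784)(0.61) = 0.52176.
u = −0.174/0.52176 = −0.33349, so the speed is 0.333c.

0.333c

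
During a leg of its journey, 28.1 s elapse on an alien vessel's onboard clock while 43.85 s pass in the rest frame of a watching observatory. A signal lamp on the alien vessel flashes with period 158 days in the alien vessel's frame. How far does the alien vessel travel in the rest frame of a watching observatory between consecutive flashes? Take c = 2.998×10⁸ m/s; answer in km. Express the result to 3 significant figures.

From Δt = γΔτ: γ = 43.85/28.1 = 1.5605.
β = √(1 − 1/γ²) = 0.76769. Lab-frame period = γτ = 1.5605×158 days = 246.56 days. Distance = βc × γτ = 0.76769 × 2.998×10⁸ m/s × 21302784 s = 4.9029×10^15 m = 4.90×10^12 km.

4.90×10^12 km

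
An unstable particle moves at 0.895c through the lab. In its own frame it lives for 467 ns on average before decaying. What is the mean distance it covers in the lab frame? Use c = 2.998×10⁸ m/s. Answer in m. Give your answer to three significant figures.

Lorentz factor: γ = (1 − 0.801025)^(−1/2) = 2.2418.
Lab-frame lifetime: Δt = γτ = 2.2418 × 467 ns = 1046.9 ns.
Distance: d = vΔt = 0.895 × 2.998×10⁸ m/s × 1.0469×10^-6 s = 281 m.

281 m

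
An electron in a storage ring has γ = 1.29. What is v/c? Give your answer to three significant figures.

0.632

β = √(1 − 1/γ²) = √(1 − 1/1.6641) = √0.399075 = 0.632.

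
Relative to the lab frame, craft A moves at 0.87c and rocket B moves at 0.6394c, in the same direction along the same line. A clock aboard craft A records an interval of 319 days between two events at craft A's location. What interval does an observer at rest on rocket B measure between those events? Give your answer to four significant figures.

The velocity of craft A relative to rocket B is (0.87 − 0.6394)c / (1 − 0.87×0.6394) = 0.51969c; relative speed 0.51969c.
At |u| = 0.51969c, γ = (1 − 0.270078)^(−1/2) = 1.1705.
The clock on craft A records proper time, so rocket B measures Δt = γΔτ = 1.1705 × 319 = 373.4 days.

373.4 days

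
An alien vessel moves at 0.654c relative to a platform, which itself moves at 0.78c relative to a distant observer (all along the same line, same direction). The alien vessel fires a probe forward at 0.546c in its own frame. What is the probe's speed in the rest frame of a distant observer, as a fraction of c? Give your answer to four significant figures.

0.9849c

First combine the probe and alien vessel (S''→S'): u₁ = (0.546 + 0.654)/(1 + 0.546×0.654) = 1.2/1.357084 = 0.88425.
Then combine with the platform (S'→S): u = (0.88425 + 0.78)/(1 + 0.88425×0.78) = 1.66425/1.689715 = 0.98493.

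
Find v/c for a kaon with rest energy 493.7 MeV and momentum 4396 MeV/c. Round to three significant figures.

0.994

βγ = pc/(mc²) = 4396/493.7 = 8.9042.
Since γ² = 1 + (βγ)² = 80.2848, γ = √80.2848 = 8.96018, and β = (βγ)/γ = 8.9042/8.96018 = 0.994.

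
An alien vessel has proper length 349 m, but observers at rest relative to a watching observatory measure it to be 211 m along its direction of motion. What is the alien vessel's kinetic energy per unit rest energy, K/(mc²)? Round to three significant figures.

0.654

From L = L₀/γ: γ = 349/211 = 1.65403.
K/(mc²) = γ − 1 = 1.65403 − 1 = 0.654.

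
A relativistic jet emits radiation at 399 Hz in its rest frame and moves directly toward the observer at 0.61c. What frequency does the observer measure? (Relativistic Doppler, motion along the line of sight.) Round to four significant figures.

Relativistic Doppler (source moving toward): f_obs = f_src · √((1+β)/(1−β)).
With β = 0.61: factor = √(1.61/0.39) = 2.0318.
f_obs = 399 × 2.0318 = 810.7 Hz.

810.7 Hz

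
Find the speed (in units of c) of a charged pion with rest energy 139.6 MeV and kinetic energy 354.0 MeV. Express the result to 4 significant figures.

0.9592c

γ = 1 + K/(mc²) = 1 + 354.0/139.6 = 3.5358.
β = √(1 − 1/γ²) = √(1 − 0.079988) = √0.920012 = 0.9592.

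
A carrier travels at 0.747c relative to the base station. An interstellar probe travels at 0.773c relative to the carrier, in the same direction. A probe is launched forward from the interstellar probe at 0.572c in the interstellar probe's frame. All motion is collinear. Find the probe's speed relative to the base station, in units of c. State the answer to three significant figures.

Apply u = (u'+v)/(1+u'v) twice. Probe in the carrier frame: (0.572+0.773)/(1+0.572·0.773) = 1.345/1.442156 = 0.93263c.
That velocity, transformed to the rest frame of the base station: (0.93263+0.747)/(1+0.93263·0.747) = 1.67963/1.69667461 = 0.98995c.

0.990c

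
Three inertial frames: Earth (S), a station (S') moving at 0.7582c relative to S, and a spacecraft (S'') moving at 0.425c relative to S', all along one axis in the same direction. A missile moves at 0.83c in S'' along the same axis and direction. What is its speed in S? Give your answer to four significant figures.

0.9897c

First combine the missile and spacecraft (S''→S'): u₁ = (0.83 + 0.425)/(1 + 0.83×0.425) = 1.255/1.35275 = 0.92774.
Then combine with the station (S'→S): u = (0.92774 + 0.7582)/(1 + 0.92774×0.7582) = 1.68594/1.703412468 = 0.98974.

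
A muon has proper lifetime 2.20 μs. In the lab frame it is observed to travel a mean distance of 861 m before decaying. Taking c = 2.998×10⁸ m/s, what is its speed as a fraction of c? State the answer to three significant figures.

d = βγcτ ⇒ βγ = d/(cτ) = 861.0 m / (659.56 m) = 1.3054.
β = (βγ)/√(1+(βγ)²) = 1.3054/√2.70407 = 0.794.

0.794c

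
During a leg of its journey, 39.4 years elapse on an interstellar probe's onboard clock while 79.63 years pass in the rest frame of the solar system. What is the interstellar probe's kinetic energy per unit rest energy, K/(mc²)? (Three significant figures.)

1.02

The time-dilation ratio gives γ = 79.63/39.4 = 2.02107.
K/(mc²) = γ − 1 = 2.02107 − 1 = 1.02.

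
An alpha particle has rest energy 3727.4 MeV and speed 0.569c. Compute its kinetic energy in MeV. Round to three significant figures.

805 MeV

With β = 0.569, γ = 1/√(1 − 0.569²) = 1/√0.676239 = 1.21605.
Kinetic energy: K = (γ − 1)mc² = (1.21605 − 1) × 3727.4 MeV = 0.21605 × 3727.4 = 805 MeV.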